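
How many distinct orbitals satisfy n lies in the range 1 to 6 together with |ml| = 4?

For each n in the range, tally the orbitals obeying |ml| = 4:
n=5 → 2; n=6 → 4.
Total orbitals: 2 + 4 = 6.

6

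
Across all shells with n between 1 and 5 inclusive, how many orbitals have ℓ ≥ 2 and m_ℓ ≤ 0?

Per-shell orbital counts meeting the constraint:
n=3 → 3; n=4 → 7; n=5 → 12.
Total orbitals: 3 + 7 + 12 = 22.

22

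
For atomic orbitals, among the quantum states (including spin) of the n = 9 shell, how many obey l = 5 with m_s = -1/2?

With n = 9 the allowed l are 0, 1, …, 8.
Contributions: l=5 → 11.
Orbitals: 11. With m_s fixed to a single value there is one state per orbital, giving 11 states.

11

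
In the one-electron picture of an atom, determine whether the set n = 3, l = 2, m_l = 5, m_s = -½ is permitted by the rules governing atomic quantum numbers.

The magnetic quantum number must satisfy −l ≤ m_l ≤ l. With l = 2, m_l can only be -2, -1, 0, 1, 2, so m_l = 5 is forbidden.

No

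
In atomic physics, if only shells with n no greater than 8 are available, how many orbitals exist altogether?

Total orbitals = 1² + 2² + 3² + 4² + 5² + 6² + 7² + 8² = 204.

204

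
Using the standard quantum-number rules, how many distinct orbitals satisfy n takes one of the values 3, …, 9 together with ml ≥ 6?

10

Go shell by shell, enumerating (l, ml) with ml ≥ 6:
n=7 → 1; n=8 → 3; n=9 → 6.
Total orbitals: 1 + 3 + 6 = 10.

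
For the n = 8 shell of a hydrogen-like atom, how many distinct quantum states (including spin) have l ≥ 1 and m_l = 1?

14

Go through l = 0, …, 7 (the values permitted for n = 8).
Orbitals with l ≥ 1 and m_l = 1, by l: l=1 → 1; l=2 → 1; l=3 → 1; l=4 → 1; l=5 → 1; l=6 → 1; l=7 → 1.
Orbitals: 1 + 1 + 1 + 1 + 1 + 1 + 1 = 7. Each orbital carries two spin states, so 7 × 2 = 14 states.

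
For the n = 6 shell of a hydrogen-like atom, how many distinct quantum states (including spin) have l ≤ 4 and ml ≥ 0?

With n = 6 the allowed l are 0, 1, …, 5.
Orbitals with l ≤ 4 and ml ≥ 0, by l: l=0 → 1; l=1 → 2; l=2 → 3; l=3 → 4; l=4 → 5.
Orbitals: 1 + 2 + 3 + 4 + 5 = 15. Each orbital carries two spin states, so 15 × 2 = 30 states.

30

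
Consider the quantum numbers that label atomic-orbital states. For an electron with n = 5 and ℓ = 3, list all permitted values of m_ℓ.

-3, -2, -1, 0, 1, 2, 3

m_ℓ takes every integer from −ℓ to +ℓ. With ℓ = 3 that gives the 7 values -3, -2, -1, 0, 1, 2, 3.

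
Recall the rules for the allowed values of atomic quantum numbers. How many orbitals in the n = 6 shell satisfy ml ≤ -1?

15

Go through l = 0, …, 5 (the values permitted for n = 6).
The (l, ml) pairs meeting ml ≤ -1 give: l=1 → 1; l=2 → 2; l=3 → 3; l=4 → 4; l=5 → 5.
Total orbitals: 1 + 2 + 3 + 4 + 5 = 15.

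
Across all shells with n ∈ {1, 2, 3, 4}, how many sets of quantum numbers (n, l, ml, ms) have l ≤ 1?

26

Treat each shell separately and count matching orbitals:
n=1 → 1; n=2 → 4; n=3 → 4; n=4 → 4.
Orbitals: 1 + 4 + 4 + 4 = 13. Including both spin states (ms = ±1/2) gives 2 × 13 = 26 states.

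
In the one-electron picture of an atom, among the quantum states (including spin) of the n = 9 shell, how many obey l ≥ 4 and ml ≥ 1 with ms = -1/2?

30

Orbitals with l ≥ 4 and ml ≥ 1, by l: l=4 → 4; l=5 → 5; l=6 → 6; l=7 → 7; l=8 → 8.
Orbitals: 4 + 5 + 6 + 7 + 8 = 30. With ms fixed to a single value there is one state per orbital, giving 30 states.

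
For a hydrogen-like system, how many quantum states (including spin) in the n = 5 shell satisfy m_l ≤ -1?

20

For n = 5, l ranges over 0 … 4.
Orbitals with m_l ≤ -1, by l: l=1 → 1; l=2 → 2; l=3 → 3; l=4 → 4.
Orbitals: 1 + 2 + 3 + 4 = 10. Each orbital carries two spin states, so 10 × 2 = 20 states.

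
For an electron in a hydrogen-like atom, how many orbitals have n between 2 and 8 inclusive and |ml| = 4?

Treat each shell separately and count matching orbitals:
n=5 → 2; n=6 → 4; n=7 → 6; n=8 → 8.
Total orbitals: 2 + 4 + 6 + 8 = 20.

20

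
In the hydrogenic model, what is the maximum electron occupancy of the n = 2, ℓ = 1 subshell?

A subshell with ℓ = 1 has 2ℓ+1 = 3 orbitals, each holding 2 electrons (spin ±1/2), so 3 × 2 = 6.

6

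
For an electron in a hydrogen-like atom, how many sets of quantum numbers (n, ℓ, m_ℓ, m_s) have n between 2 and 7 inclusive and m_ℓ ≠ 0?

Treat each shell separately and count matching orbitals:
n=2 → 2; n=3 → 6; n=4 → 12; n=5 → 20; n=6 → 30; n=7 → 42.
Orbitals: 2 + 6 + 12 + 20 + 30 + 42 = 112. Including both spin states (m_s = ±1/2) gives 2 × 112 = 224 states.

224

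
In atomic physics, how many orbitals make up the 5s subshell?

A subshell has 2l+1 orbitals; with l = 0, that's 1.

1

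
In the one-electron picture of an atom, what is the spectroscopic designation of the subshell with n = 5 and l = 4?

5g

l = 4 corresponds to the letter 'g', so the subshell is 5g.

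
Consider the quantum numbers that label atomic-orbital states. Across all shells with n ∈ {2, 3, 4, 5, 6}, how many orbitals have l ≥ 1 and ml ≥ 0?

50

Work shell by shell — for each n, count the (l, ml) pairs that satisfy l ≥ 1 and ml ≥ 0:
n=2 → 2; n=3 → 5; n=4 → 9; n=5 → 14; n=6 → 20.
Total orbitals: 2 + 5 + 9 + 14 + 20 = 50.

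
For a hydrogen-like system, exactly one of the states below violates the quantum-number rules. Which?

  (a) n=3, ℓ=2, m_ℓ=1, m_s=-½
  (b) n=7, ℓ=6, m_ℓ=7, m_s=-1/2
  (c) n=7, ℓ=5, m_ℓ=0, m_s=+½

(b)

(b) has |m_ℓ| = 7 > ℓ = 6, violating −ℓ ≤ m_ℓ ≤ ℓ.
The remaining sets (a), (c) satisfy all four rules.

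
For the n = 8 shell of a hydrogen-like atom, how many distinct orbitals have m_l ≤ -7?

With n = 8 the allowed l are 0, 1, …, 7.
The (l, m_l) pairs meeting m_l ≤ -7 give: l=7 → 1.
Total orbitals: 1.

1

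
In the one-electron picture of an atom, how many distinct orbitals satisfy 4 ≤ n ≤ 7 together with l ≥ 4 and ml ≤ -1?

Go shell by shell, enumerating (l, ml) with l ≥ 4 and ml ≤ -1:
n=5 → 4; n=6 → 9; n=7 → 15.
Total orbitals: 4 + 9 + 15 = 28.

28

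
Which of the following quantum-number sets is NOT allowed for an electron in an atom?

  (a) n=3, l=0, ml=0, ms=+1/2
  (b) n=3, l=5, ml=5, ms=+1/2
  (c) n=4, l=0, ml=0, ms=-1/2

(b) has l = 5 ≥ n = 3, violating 0 ≤ l ≤ n−1.
The remaining sets (a), (c) satisfy all four rules.

(b)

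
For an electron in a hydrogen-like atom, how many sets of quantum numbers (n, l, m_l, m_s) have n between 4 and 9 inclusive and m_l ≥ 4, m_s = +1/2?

For each n in the range, tally the orbitals obeying m_l ≥ 4:
n=5 → 1; n=6 → 3; n=7 → 6; n=8 → 10; n=9 → 15.
Orbitals: 1 + 3 + 6 + 10 + 15 = 35. With m_s fixed to +1/2 there is one state per orbital, so 35 states.

35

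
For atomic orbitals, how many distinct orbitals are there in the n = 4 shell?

16

The n = 4 shell contains n² = 4² = 16 orbitals.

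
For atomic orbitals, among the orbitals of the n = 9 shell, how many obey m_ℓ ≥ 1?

The n = 9 shell has ℓ = 0 through 8; check each.
Per ℓ-value: ℓ=1 → 1; ℓ=2 → 2; ℓ=3 → 3; ℓ=4 → 4; ℓ=5 → 5; ℓ=6 → 6; ℓ=7 → 7; ℓ=8 → 8.
Total orbitals: 1 + 2 + 3 + 4 + 5 + 6 + 7 + 8 = 36.

36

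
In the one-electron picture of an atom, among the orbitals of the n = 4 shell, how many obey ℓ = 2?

5

For n = 4, ℓ ranges over 0 … 3.
Contributions: ℓ=2 → 5.
Total orbitals: 5.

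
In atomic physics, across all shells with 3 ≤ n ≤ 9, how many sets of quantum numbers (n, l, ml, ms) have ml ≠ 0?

476

Work shell by shell — for each n, count the (l, ml) pairs that satisfy ml ≠ 0:
n=3 → 6; n=4 → 12; n=5 → 20; n=6 → 30; n=7 → 42; n=8 → 56; n=9 → 72.
Orbitals: 6 + 12 + 20 + 30 + 42 + 56 + 72 = 238. Including both spin states (ms = ±1/2) gives 2 × 238 = 476 states.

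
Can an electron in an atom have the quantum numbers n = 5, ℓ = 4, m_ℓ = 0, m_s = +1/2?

n = 5 is a positive integer. ℓ = 4 satisfies 0 ≤ ℓ ≤ n−1 = 4. m_ℓ = 0 lies in the range −ℓ … +ℓ (here −4 … 4). m_s = +1/2 is one of ±1/2.
All four constraints are satisfied.

Valid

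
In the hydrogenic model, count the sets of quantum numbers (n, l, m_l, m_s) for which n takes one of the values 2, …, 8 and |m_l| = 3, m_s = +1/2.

Per-shell orbital counts meeting the constraint:
n=4 → 2; n=5 → 4; n=6 → 6; n=7 → 8; n=8 → 10.
Orbitals: 2 + 4 + 6 + 8 + 10 = 30. With m_s fixed to +1/2 there is one state per orbital, so 30 states.

30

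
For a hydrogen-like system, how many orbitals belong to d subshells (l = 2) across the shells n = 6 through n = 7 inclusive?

10

A d subshell (l = 2) exists for every n ≥ 3, so shells n = 6, 7 each contribute one — 2 subshells.
Since each d subshell has 2·2+1 = 5 orbitals, the total is 2 × 5 = 10.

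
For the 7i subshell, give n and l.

The leading integer gives n = 7; the letter 'i' means l = 6.

n = 7, l = 6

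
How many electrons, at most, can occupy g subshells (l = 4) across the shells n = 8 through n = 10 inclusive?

A g subshell (l = 4) exists for every n ≥ 5, so shells n = 8, 9, 10 each contribute one — 3 subshells.
Since each g subshell holds 2(2·4+1) = 18 electrons, the total is 3 × 18 = 54.

54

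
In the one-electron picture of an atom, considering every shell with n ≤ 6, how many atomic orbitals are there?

91

Total orbitals = 1² + 2² + 3² + 4² + 5² + 6² = 91.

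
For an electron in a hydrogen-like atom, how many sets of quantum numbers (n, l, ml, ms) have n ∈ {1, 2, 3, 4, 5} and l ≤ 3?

92

Work shell by shell — for each n, count the (l, ml) pairs that satisfy l ≤ 3:
n=1 → 1; n=2 → 4; n=3 → 9; n=4 → 16; n=5 → 16.
Orbitals: 1 + 4 + 9 + 16 + 16 = 46. Including both spin states (ms = ±1/2) gives 2 × 46 = 92 states.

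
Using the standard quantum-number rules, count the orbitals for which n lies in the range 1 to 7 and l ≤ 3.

Go shell by shell, enumerating (l, m_l) with l ≤ 3:
n=1 → 1; n=2 → 4; n=3 → 9; n=4 → 16; n=5 → 16; n=6 → 16; n=7 → 16.
Total orbitals: 1 + 4 + 9 + 16 + 16 + 16 + 16 = 78.

78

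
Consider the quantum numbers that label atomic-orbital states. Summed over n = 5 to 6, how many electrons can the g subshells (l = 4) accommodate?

A g subshell (l = 4) exists for every n ≥ 5, so shells n = 5, 6 each contribute one — 2 subshells.
Since each g subshell holds 2(2·4+1) = 18 electrons, the total is 2 × 18 = 36.

36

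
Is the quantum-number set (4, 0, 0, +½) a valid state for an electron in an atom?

Valid

n = 4 is a positive integer. ℓ = 0 satisfies 0 ≤ ℓ ≤ n−1 = 3. m_ℓ = 0 lies in the range −ℓ … +ℓ (here 0). m_s = +1/2 is one of ±1/2.
All four constraints are satisfied.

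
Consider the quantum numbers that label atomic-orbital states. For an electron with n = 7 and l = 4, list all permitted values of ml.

-4, -3, -2, -1, 0, 1, 2, 3, 4

ml takes every integer from −l to +l. With l = 4 that gives the 9 values -4, -3, -2, -1, 0, 1, 2, 3, 4.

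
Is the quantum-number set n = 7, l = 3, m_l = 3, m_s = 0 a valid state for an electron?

The spin quantum number for an electron can only be m_s = +1/2 or −1/2; m_s = 0 is not one of those.

No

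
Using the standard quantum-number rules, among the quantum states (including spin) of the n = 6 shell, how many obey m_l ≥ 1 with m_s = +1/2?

Go through l = 0, …, 5 (the values permitted for n = 6).
The (l, m_l) pairs meeting m_l ≥ 1 give: l=1 → 1; l=2 → 2; l=3 → 3; l=4 → 4; l=5 → 5.
Orbitals: 1 + 2 + 3 + 4 + 5 = 15. With m_s fixed to a single value there is one state per orbital, giving 15 states.

15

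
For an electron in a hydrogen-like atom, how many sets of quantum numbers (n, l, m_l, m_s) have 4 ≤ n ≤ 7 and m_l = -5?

For each n in the range, tally the orbitals obeying m_l = -5:
n=6 → 1; n=7 → 2.
Orbitals: 1 + 2 = 3. Including both spin states (m_s = ±1/2) gives 2 × 3 = 6 states.

6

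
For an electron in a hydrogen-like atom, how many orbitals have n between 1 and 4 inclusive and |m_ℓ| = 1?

For each n in the range, tally the orbitals obeying |m_ℓ| = 1:
n=2 → 2; n=3 → 4; n=4 → 6.
Total orbitals: 2 + 4 + 6 = 12.

12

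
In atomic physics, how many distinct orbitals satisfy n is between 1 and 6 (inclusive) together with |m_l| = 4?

Count contributing orbitals for each principal shell:
n=5 → 2; n=6 → 4.
Total orbitals: 2 + 4 = 6.

6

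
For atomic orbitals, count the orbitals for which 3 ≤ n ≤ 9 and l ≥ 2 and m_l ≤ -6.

10

Treat each shell separately and count matching orbitals:
n=7 → 1; n=8 → 3; n=9 → 6.
Total orbitals: 1 + 3 + 6 = 10.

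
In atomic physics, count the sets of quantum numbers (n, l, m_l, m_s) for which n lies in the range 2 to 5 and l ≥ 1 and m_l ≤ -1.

40

Go shell by shell, enumerating (l, m_l) with l ≥ 1 and m_l ≤ -1:
n=2 → 1; n=3 → 3; n=4 → 6; n=5 → 10.
Orbitals: 1 + 3 + 6 + 10 = 20. Including both spin states (m_s = ±1/2) gives 2 × 20 = 40 states.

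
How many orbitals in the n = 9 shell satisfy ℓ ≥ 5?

56

Orbitals with ℓ ≥ 5, by ℓ: ℓ=5 → 11; ℓ=6 → 13; ℓ=7 → 15; ℓ=8 → 17.
Total orbitals: 11 + 13 + 15 + 17 = 56.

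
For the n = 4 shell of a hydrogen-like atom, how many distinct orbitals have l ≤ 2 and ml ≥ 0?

For n = 4, l ranges over 0 … 3.
The (l, ml) pairs meeting l ≤ 2 and ml ≥ 0 give: l=0 → 1; l=1 → 2; l=2 → 3.
Total orbitals: 1 + 2 + 3 = 6.

6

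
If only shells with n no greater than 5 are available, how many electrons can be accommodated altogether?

110

Total orbitals = 1² + 2² + 3² + 4² + 5² = 55. Doubling for spin gives 110 electrons.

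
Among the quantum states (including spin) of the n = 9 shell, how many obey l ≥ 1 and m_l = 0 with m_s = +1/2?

Contributions: l=1 → 1; l=2 → 1; l=3 → 1; l=4 → 1; l=5 → 1; l=6 → 1; l=7 → 1; l=8 → 1.
Orbitals: 1 + 1 + 1 + 1 + 1 + 1 + 1 + 1 = 8. With m_s fixed to a single value there is one state per orbital, giving 8 states.

8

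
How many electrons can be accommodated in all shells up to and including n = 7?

280

Total orbitals = 1² + 2² + 3² + 4² + 5² + 6² + 7² = 140. Doubling for spin gives 280 electrons.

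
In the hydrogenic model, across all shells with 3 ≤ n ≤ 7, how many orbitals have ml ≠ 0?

110

Work shell by shell — for each n, count the (l, ml) pairs that satisfy ml ≠ 0:
n=3 → 6; n=4 → 12; n=5 → 20; n=6 → 30; n=7 → 42.
Total orbitals: 6 + 12 + 20 + 30 + 42 = 110.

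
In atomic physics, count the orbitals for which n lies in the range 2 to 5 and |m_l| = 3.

Work shell by shell — for each n, count the (l, m_l) pairs that satisfy |m_l| = 3:
n=4 → 2; n=5 → 4.
Total orbitals: 2 + 4 = 6.

6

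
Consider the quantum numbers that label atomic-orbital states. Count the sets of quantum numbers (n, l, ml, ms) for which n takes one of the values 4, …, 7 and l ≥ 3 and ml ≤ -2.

60

Count contributing orbitals for each principal shell:
n=4 → 2; n=5 → 5; n=6 → 9; n=7 → 14.
Orbitals: 2 + 5 + 9 + 14 = 30. Including both spin states (ms = ±1/2) gives 2 × 30 = 60 states.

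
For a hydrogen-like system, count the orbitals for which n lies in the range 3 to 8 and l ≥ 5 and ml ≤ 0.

Work shell by shell — for each n, count the (l, ml) pairs that satisfy l ≥ 5 and ml ≤ 0:
n=6 → 6; n=7 → 13; n=8 → 21.
Total orbitals: 6 + 13 + 21 = 40.

40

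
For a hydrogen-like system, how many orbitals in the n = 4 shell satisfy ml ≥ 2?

Go through l = 0, …, 3 (the values permitted for n = 4).
Orbitals with ml ≥ 2, by l: l=2 → 1; l=3 → 2.
Total orbitals: 1 + 2 = 3.

3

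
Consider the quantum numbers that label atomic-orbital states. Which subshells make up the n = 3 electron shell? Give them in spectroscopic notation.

For n = 3, l runs from 0 to 2. In spectroscopic notation l = 0,1,2,… ↔ s,p,d,f,g,h,i, so the subshells are 3s, 3p, 3d.

3s, 3p, 3d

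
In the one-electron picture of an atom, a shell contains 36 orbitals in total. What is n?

n = 6

n² = 36 ⇒ n = 6.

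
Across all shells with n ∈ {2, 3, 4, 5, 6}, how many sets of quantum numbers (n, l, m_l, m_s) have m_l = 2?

Per-shell orbital counts meeting the constraint:
n=3 → 1; n=4 → 2; n=5 → 3; n=6 → 4.
Orbitals: 1 + 2 + 3 + 4 = 10. Including both spin states (m_s = ±1/2) gives 2 × 10 = 20 states.

20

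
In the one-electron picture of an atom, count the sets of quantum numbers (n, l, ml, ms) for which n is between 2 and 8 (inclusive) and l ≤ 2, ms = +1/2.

58

Count contributing orbitals for each principal shell:
n=2 → 4; n=3 → 9; n=4 → 9; n=5 → 9; n=6 → 9; n=7 → 9; n=8 → 9.
Orbitals: 4 + 9 + 9 + 9 + 9 + 9 + 9 = 58. With ms fixed to +1/2 there is one state per orbital, so 58 states.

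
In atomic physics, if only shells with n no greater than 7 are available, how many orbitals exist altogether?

Total orbitals = 1² + 2² + 3² + 4² + 5² + 6² + 7² = 140.

140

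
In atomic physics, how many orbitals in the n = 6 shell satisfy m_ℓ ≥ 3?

For n = 6, ℓ ranges over 0 … 5.
Orbitals with m_ℓ ≥ 3, by ℓ: ℓ=3 → 1; ℓ=4 → 2; ℓ=5 → 3.
Total orbitals: 1 + 2 + 3 = 6.

6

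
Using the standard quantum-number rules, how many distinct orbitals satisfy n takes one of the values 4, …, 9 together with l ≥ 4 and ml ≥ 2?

For each n in the range, tally the orbitals obeying l ≥ 4 and ml ≥ 2:
n=5 → 3; n=6 → 7; n=7 → 12; n=8 → 18; n=9 → 25.
Total orbitals: 3 + 7 + 12 + 18 + 25 = 65.

65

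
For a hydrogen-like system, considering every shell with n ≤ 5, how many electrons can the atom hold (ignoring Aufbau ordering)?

110

Total orbitals = 1² + 2² + 3² + 4² + 5² = 55. Doubling for spin gives 110 electrons.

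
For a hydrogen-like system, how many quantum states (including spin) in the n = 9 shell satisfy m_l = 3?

Go through l = 0, …, 8 (the values permitted for n = 9).
Orbitals with m_l = 3, by l: l=3 → 1; l=4 → 1; l=5 → 1; l=6 → 1; l=7 → 1; l=8 → 1.
Orbitals: 1 + 1 + 1 + 1 + 1 + 1 = 6. Each orbital carries two spin states, so 6 × 2 = 12 states.

12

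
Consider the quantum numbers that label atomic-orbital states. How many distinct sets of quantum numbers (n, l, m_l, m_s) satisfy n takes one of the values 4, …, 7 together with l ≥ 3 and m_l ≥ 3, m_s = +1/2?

Count contributing orbitals for each principal shell:
n=4 → 1; n=5 → 3; n=6 → 6; n=7 → 10.
Orbitals: 1 + 3 + 6 + 10 = 20. With m_s fixed to +1/2 there is one state per orbital, so 20 states.

20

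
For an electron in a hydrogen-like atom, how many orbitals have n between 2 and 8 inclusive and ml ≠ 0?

Count contributing orbitals for each principal shell:
n=2 → 2; n=3 → 6; n=4 → 12; n=5 → 20; n=6 → 30; n=7 → 42; n=8 → 56.
Total orbitals: 2 + 6 + 12 + 20 + 30 + 42 + 56 = 168.

168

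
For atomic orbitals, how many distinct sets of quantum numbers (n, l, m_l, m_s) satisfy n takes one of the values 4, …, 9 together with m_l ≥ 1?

Per-shell orbital counts meeting the constraint:
n=4 → 6; n=5 → 10; n=6 → 15; n=7 → 21; n=8 → 28; n=9 → 36.
Orbitals: 6 + 10 + 15 + 21 + 28 + 36 = 116. Including both spin states (m_s = ±1/2) gives 2 × 116 = 232 states.

232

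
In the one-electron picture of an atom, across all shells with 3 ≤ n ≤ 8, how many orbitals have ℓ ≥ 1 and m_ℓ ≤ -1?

Count contributing orbitals for each principal shell:
n=3 → 3; n=4 → 6; n=5 → 10; n=6 → 15; n=7 → 21; n=8 → 28.
Total orbitals: 3 + 6 + 10 + 15 + 21 + 28 = 83.

83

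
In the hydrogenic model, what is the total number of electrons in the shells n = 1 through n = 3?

Shell n has n² orbitals: 1²=1 + 2²=4 + 3²=9 = 14 orbitals.
Two spin states per orbital: 2 × 14 = 28 electrons.

28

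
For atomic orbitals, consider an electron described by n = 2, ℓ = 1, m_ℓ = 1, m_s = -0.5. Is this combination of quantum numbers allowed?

n = 2 is a positive integer. ℓ = 1 satisfies 0 ≤ ℓ ≤ n−1 = 1. m_ℓ = 1 lies in the range −ℓ … +ℓ (here −1 … 1). m_s = -1/2 is one of ±1/2.
All four constraints are satisfied.

Valid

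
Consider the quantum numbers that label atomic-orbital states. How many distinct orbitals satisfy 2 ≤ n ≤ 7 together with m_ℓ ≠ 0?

For each n in the range, tally the orbitals obeying m_ℓ ≠ 0:
n=2 → 2; n=3 → 6; n=4 → 12; n=5 → 20; n=6 → 30; n=7 → 42.
Total orbitals: 2 + 6 + 12 + 20 + 30 + 42 = 112.

112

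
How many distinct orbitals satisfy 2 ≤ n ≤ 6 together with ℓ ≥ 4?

For each n in the range, tally the orbitals obeying ℓ ≥ 4:
n=5 → 9; n=6 → 20.
Total orbitals: 9 + 20 = 29.

29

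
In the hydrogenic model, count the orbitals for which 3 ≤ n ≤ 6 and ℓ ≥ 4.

Treat each shell separately and count matching orbitals:
n=5 → 9; n=6 → 20.
Total orbitals: 9 + 20 = 29.

29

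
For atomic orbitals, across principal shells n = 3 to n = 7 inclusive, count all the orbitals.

135

Shell n has n² orbitals: 3²=9 + 4²=16 + 5²=25 + 6²=36 + 7²=49 = 135 orbitals.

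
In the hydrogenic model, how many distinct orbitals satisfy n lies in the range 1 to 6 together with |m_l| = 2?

Per-shell orbital counts meeting the constraint:
n=3 → 2; n=4 → 4; n=5 → 6; n=6 → 8.
Total orbitals: 2 + 4 + 6 + 8 = 20.

20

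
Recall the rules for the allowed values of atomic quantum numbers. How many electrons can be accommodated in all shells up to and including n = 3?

28

Total orbitals = 1² + 2² + 3² = 14. Doubling for spin gives 28 electrons.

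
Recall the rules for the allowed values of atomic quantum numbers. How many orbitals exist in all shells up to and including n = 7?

Total orbitals = 1² + 2² + 3² + 4² + 5² + 6² + 7² = 140.

140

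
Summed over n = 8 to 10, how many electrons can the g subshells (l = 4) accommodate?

A g subshell (l = 4) exists for every n ≥ 5, so shells n = 8, 9, 10 each contribute one — 3 subshells.
Since each g subshell holds 2(2·4+1) = 18 electrons, the total is 3 × 18 = 54.

54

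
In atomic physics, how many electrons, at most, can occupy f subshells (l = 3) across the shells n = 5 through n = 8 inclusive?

An f subshell (l = 3) exists for every n ≥ 4, so shells n = 5, 6, 7, 8 each contribute one — 4 subshells.
Since each f subshell holds 2(2·3+1) = 14 electrons, the total is 4 × 14 = 56.

56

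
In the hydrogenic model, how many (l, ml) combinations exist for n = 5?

The n = 5 shell contains n² = 5² = 25 orbitals.

25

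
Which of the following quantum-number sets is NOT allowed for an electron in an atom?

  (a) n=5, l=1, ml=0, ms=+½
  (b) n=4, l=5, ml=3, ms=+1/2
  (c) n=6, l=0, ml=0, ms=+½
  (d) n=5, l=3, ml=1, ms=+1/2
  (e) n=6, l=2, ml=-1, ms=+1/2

(b)

(b) has l = 5 ≥ n = 4, violating 0 ≤ l ≤ n−1.
The remaining sets (a), (c), (d), (e) satisfy all four rules.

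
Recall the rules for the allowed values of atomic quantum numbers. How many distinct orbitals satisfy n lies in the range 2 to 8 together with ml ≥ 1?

84

Count contributing orbitals for each principal shell:
n=2 → 1; n=3 → 3; n=4 → 6; n=5 → 10; n=6 → 15; n=7 → 21; n=8 → 28.
Total orbitals: 1 + 3 + 6 + 10 + 15 + 21 + 28 = 84.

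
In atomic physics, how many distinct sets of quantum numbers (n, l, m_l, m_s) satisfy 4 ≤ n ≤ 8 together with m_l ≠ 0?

For each n in the range, tally the orbitals obeying m_l ≠ 0:
n=4 → 12; n=5 → 20; n=6 → 30; n=7 → 42; n=8 → 56.
Orbitals: 12 + 20 + 30 + 42 + 56 = 160. Including both spin states (m_s = ±1/2) gives 2 × 160 = 320 states.

320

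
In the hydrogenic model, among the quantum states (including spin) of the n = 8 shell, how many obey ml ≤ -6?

6

With n = 8 the allowed l are 0, 1, …, 7.
Per l-value: l=6 → 1; l=7 → 2.
Orbitals: 1 + 2 = 3. Each orbital carries two spin states, so 3 × 2 = 6 states.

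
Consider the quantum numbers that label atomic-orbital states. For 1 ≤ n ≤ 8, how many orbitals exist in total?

204

Total orbitals = 1² + 2² + 3² + 4² + 5² + 6² + 7² + 8² = 204.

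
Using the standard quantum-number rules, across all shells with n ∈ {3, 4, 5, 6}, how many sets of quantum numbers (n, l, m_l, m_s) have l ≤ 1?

Per-shell orbital counts meeting the constraint:
n=3 → 4; n=4 → 4; n=5 → 4; n=6 → 4.
Orbitals: 4 + 4 + 4 + 4 = 16. Including both spin states (m_s = ±1/2) gives 2 × 16 = 32 states.

32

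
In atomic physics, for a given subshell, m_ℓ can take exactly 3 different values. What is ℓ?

m_ℓ ranges over 2ℓ+1 integers, so 2ℓ+1 = 3 ⇒ ℓ = 1.

ℓ = 1 (p)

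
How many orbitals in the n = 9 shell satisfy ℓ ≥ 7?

32

The n = 9 shell has ℓ = 0 through 8; check each.
Contributions: ℓ=7 → 15; ℓ=8 → 17.
Total orbitals: 15 + 17 = 32.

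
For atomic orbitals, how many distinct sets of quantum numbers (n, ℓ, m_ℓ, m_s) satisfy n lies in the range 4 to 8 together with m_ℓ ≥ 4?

Work shell by shell — for each n, count the (ℓ, m_ℓ) pairs that satisfy m_ℓ ≥ 4:
n=5 → 1; n=6 → 3; n=7 → 6; n=8 → 10.
Orbitals: 1 + 3 + 6 + 10 = 20. Including both spin states (m_s = ±1/2) gives 2 × 20 = 40 states.

40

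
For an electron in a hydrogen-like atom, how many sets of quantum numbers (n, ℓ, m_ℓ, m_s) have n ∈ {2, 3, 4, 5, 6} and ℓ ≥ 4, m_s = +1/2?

Treat each shell separately and count matching orbitals:
n=5 → 9; n=6 → 20.
Orbitals: 9 + 20 = 29. With m_s fixed to +1/2 there is one state per orbital, so 29 states.

29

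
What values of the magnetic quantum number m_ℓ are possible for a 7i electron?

-6, -5, -4, -3, -2, -1, 0, 1, 2, 3, 4, 5, 6

The 7i subshell has ℓ = 6, and m_ℓ takes every integer from −ℓ to +ℓ. With ℓ = 6 that gives the 13 values -6, -5, -4, -3, -2, -1, 0, 1, 2, 3, 4, 5, 6.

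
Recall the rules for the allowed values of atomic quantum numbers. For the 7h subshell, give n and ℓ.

n = 7, ℓ = 5

The leading integer gives n = 7; the letter 'h' means ℓ = 5.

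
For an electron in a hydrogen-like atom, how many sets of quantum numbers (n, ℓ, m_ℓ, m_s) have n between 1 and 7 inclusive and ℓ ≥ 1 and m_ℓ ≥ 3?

Treat each shell separately and count matching orbitals:
n=4 → 1; n=5 → 3; n=6 → 6; n=7 → 10.
Orbitals: 1 + 3 + 6 + 10 = 20. Including both spin states (m_s = ±1/2) gives 2 × 20 = 40 states.

40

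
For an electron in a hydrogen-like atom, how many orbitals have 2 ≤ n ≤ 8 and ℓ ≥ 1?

Per-shell orbital counts meeting the constraint:
n=2 → 3; n=3 → 8; n=4 → 15; n=5 → 24; n=6 → 35; n=7 → 48; n=8 → 63.
Total orbitals: 3 + 8 + 15 + 24 + 35 + 48 + 63 = 196.

196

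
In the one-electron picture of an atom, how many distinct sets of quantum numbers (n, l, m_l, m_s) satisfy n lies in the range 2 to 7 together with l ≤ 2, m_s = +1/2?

Work shell by shell — for each n, count the (l, m_l) pairs that satisfy l ≤ 2:
n=2 → 4; n=3 → 9; n=4 → 9; n=5 → 9; n=6 → 9; n=7 → 9.
Orbitals: 4 + 9 + 9 + 9 + 9 + 9 = 49. With m_s fixed to +1/2 there is one state per orbital, so 49 states.

49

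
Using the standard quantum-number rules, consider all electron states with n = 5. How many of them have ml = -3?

For n = 5, l ranges over 0 … 4.
The (l, ml) pairs meeting ml = -3 give: l=3 → 1; l=4 → 1.
Orbitals: 1 + 1 = 2. Each orbital carries two spin states, so 2 × 2 = 4 states.

4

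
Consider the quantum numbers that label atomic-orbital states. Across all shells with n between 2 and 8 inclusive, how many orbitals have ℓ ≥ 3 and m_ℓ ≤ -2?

50

Count contributing orbitals for each principal shell:
n=4 → 2; n=5 → 5; n=6 → 9; n=7 → 14; n=8 → 20.
Total orbitals: 2 + 5 + 9 + 14 + 20 = 50.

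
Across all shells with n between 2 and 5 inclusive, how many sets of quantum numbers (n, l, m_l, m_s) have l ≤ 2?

For each n in the range, tally the orbitals obeying l ≤ 2:
n=2 → 4; n=3 → 9; n=4 → 9; n=5 → 9.
Orbitals: 4 + 9 + 9 + 9 = 31. Including both spin states (m_s = ±1/2) gives 2 × 31 = 62 states.

62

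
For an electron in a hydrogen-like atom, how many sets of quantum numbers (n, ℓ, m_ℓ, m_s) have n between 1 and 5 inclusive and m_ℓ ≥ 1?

40

Work shell by shell — for each n, count the (ℓ, m_ℓ) pairs that satisfy m_ℓ ≥ 1:
n=2 → 1; n=3 → 3; n=4 → 6; n=5 → 10.
Orbitals: 1 + 3 + 6 + 10 = 20. Including both spin states (m_s = ±1/2) gives 2 × 20 = 40 states.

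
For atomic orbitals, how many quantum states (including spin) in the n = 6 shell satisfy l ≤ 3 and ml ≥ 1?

12

Orbitals with l ≤ 3 and ml ≥ 1, by l: l=1 → 1; l=2 → 2; l=3 → 3.
Orbitals: 1 + 2 + 3 = 6. Each orbital carries two spin states, so 6 × 2 = 12 states.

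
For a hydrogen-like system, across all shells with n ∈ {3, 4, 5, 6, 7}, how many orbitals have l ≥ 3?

90

Work shell by shell — for each n, count the (l, ml) pairs that satisfy l ≥ 3:
n=4 → 7; n=5 → 16; n=6 → 27; n=7 → 40.
Total orbitals: 7 + 16 + 27 + 40 = 90.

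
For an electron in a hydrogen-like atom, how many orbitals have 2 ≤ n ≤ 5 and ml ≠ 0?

Per-shell orbital counts meeting the constraint:
n=2 → 2; n=3 → 6; n=4 → 12; n=5 → 20.
Total orbitals: 2 + 6 + 12 + 20 = 40.

40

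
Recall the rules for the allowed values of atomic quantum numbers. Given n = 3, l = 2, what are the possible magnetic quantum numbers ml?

-2, -1, 0, 1, 2

ml takes every integer from −l to +l. With l = 2 that gives the 5 values -2, -1, 0, 1, 2.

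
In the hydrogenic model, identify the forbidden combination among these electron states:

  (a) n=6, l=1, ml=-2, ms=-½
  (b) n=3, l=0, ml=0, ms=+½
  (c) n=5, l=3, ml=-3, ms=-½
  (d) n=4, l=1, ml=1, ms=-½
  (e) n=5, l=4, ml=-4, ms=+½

(a)

(a) has |ml| = 2 > l = 1, violating −l ≤ ml ≤ l.
The remaining sets (b), (c), (d), (e) satisfy all four rules.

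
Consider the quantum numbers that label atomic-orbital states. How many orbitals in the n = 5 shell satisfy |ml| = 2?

6

With n = 5 the allowed l are 0, 1, …, 4.
Contributions: l=2 → 2; l=3 → 2; l=4 → 2.
Total orbitals: 2 + 2 + 2 = 6.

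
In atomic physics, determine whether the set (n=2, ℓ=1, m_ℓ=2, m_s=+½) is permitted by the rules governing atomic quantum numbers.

Invalid

The magnetic quantum number must satisfy −ℓ ≤ m_ℓ ≤ ℓ. With ℓ = 1, m_ℓ can only be -1, 0, 1, so m_ℓ = 2 is forbidden.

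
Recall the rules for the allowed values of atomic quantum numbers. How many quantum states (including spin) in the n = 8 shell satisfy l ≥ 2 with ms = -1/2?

60

For n = 8, l ranges over 0 … 7.
Orbitals with l ≥ 2, by l: l=2 → 5; l=3 → 7; l=4 → 9; l=5 → 11; l=6 → 13; l=7 → 15.
Orbitals: 5 + 7 + 9 + 11 + 13 + 15 = 60. With ms fixed to a single value there is one state per orbital, giving 60 states.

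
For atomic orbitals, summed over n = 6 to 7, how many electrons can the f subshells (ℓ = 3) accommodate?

An f subshell (ℓ = 3) exists for every n ≥ 4, so shells n = 6, 7 each contribute one — 2 subshells.
Since each f subshell holds 2(2·3+1) = 14 electrons, the total is 2 × 14 = 28.

28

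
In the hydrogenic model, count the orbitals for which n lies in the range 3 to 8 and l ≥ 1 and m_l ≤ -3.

35

For each n in the range, tally the orbitals obeying l ≥ 1 and m_l ≤ -3:
n=4 → 1; n=5 → 3; n=6 → 6; n=7 → 10; n=8 → 15.
Total orbitals: 1 + 3 + 6 + 10 + 15 = 35.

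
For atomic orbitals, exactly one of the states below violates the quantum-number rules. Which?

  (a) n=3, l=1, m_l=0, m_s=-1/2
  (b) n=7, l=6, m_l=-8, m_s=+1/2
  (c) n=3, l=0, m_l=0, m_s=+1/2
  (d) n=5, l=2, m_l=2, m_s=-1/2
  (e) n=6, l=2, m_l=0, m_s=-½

(b)

(b) has |m_l| = 8 > l = 6, violating −l ≤ m_l ≤ l.
The remaining sets (a), (c), (d), (e) satisfy all four rules.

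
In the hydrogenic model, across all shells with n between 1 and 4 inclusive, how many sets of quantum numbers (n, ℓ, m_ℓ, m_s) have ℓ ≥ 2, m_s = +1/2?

Per-shell orbital counts meeting the constraint:
n=3 → 5; n=4 → 12.
Orbitals: 5 + 12 = 17. With m_s fixed to +1/2 there is one state per orbital, so 17 states.

17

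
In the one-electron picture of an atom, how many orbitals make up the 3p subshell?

3

A subshell has 2l+1 orbitals; with l = 1, that's 3.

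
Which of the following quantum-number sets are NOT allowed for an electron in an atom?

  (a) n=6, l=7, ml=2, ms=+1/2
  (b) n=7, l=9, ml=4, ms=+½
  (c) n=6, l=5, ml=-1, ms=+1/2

(a) has l = 7 ≥ n = 6, violating 0 ≤ l ≤ n−1.
(b) has l = 9 ≥ n = 7, violating 0 ≤ l ≤ n−1.
The remaining set (c) satisfies all four rules.

(a) and (b)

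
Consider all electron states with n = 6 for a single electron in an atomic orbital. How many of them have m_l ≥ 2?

20

With n = 6 the allowed l are 0, 1, …, 5.
Contributions: l=2 → 1; l=3 → 2; l=4 → 3; l=5 → 4.
Orbitals: 1 + 2 + 3 + 4 = 10. Each orbital carries two spin states, so 10 × 2 = 20 states.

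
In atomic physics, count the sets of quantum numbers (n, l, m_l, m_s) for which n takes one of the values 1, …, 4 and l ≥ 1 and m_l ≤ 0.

Work shell by shell — for each n, count the (l, m_l) pairs that satisfy l ≥ 1 and m_l ≤ 0:
n=2 → 2; n=3 → 5; n=4 → 9.
Orbitals: 2 + 5 + 9 = 16. Including both spin states (m_s = ±1/2) gives 2 × 16 = 32 states.

32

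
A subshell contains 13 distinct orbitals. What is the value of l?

l = 6

2l+1 = 13 gives l = 6.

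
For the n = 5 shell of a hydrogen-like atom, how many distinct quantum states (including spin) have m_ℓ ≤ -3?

6

For n = 5, ℓ ranges over 0 … 4.
Orbitals with m_ℓ ≤ -3, by ℓ: ℓ=3 → 1; ℓ=4 → 2.
Orbitals: 1 + 2 = 3. Each orbital carries two spin states, so 3 × 2 = 6 states.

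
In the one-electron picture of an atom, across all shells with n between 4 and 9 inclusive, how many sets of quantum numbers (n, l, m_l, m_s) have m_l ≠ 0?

For each n in the range, tally the orbitals obeying m_l ≠ 0:
n=4 → 12; n=5 → 20; n=6 → 30; n=7 → 42; n=8 → 56; n=9 → 72.
Orbitals: 12 + 20 + 30 + 42 + 56 + 72 = 232. Including both spin states (m_s = ±1/2) gives 2 × 232 = 464 states.

464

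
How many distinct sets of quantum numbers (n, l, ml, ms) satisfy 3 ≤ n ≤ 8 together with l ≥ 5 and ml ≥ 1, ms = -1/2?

Count contributing orbitals for each principal shell:
n=6 → 5; n=7 → 11; n=8 → 18.
Orbitals: 5 + 11 + 18 = 34. With ms fixed to -1/2 there is one state per orbital, so 34 states.

34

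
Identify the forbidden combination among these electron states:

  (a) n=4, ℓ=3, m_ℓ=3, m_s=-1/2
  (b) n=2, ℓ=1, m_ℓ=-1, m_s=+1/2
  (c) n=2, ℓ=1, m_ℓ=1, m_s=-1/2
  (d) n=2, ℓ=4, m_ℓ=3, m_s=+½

(d) has ℓ = 4 ≥ n = 2, violating 0 ≤ ℓ ≤ n−1.
The remaining sets (a), (b), (c) satisfy all four rules.

(d)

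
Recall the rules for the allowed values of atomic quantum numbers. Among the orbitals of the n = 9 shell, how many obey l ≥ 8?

17

For n = 9, l ranges over 0 … 8.
Per l-value: l=8 → 17.
Total orbitals: 17.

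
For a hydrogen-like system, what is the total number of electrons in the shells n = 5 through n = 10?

Shell n has n² orbitals: 5²=25 + 6²=36 + 7²=49 + 8²=64 + 9²=81 + 10²=100 = 355 orbitals.
Two spin states per orbital: 2 × 355 = 710 electrons.

710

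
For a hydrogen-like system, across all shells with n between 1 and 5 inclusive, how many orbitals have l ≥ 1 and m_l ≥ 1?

20

Work shell by shell — for each n, count the (l, m_l) pairs that satisfy l ≥ 1 and m_l ≥ 1:
n=2 → 1; n=3 → 3; n=4 → 6; n=5 → 10.
Total orbitals: 1 + 3 + 6 + 10 = 20.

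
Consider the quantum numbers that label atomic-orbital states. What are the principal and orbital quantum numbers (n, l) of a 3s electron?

The leading integer gives n = 3; the letter 's' means l = 0.

n = 3, l = 0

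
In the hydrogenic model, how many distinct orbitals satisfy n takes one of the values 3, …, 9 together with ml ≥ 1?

Go shell by shell, enumerating (l, ml) with ml ≥ 1:
n=3 → 3; n=4 → 6; n=5 → 10; n=6 → 15; n=7 → 21; n=8 → 28; n=9 → 36.
Total orbitals: 3 + 6 + 10 + 15 + 21 + 28 + 36 = 119.

119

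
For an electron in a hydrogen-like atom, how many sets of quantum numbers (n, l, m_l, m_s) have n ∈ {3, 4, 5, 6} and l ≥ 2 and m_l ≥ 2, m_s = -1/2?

20

Per-shell orbital counts meeting the constraint:
n=3 → 1; n=4 → 3; n=5 → 6; n=6 → 10.
Orbitals: 1 + 3 + 6 + 10 = 20. With m_s fixed to -1/2 there is one state per orbital, so 20 states.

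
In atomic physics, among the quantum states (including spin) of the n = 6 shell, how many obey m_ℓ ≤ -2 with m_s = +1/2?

10

Per ℓ-value: ℓ=2 → 1; ℓ=3 → 2; ℓ=4 → 3; ℓ=5 → 4.
Orbitals: 1 + 2 + 3 + 4 = 10. With m_s fixed to a single value there is one state per orbital, giving 10 states.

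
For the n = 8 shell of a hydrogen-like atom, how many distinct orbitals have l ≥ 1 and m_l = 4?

4

Go through l = 0, …, 7 (the values permitted for n = 8).
Per l-value: l=4 → 1; l=5 → 1; l=6 → 1; l=7 → 1.
Total orbitals: 1 + 1 + 1 + 1 = 4.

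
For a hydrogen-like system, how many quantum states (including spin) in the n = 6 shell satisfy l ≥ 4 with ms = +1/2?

With n = 6 the allowed l are 0, 1, …, 5.
The (l, ml) pairs meeting l ≥ 4 give: l=4 → 9; l=5 → 11.
Orbitals: 9 + 11 = 20. With ms fixed to a single value there is one state per orbital, giving 20 states.

20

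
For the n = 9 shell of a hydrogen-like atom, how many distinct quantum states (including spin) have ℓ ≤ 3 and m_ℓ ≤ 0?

For n = 9, ℓ ranges over 0 … 8.
The (ℓ, m_ℓ) pairs meeting ℓ ≤ 3 and m_ℓ ≤ 0 give: ℓ=0 → 1; ℓ=1 → 2; ℓ=2 → 3; ℓ=3 → 4.
Orbitals: 1 + 2 + 3 + 4 = 10. Each orbital carries two spin states, so 10 × 2 = 20 states.

20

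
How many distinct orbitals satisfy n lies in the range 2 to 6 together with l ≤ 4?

79

For each n in the range, tally the orbitals obeying l ≤ 4:
n=2 → 4; n=3 → 9; n=4 → 16; n=5 → 25; n=6 → 25.
Total orbitals: 4 + 9 + 16 + 25 + 25 = 79.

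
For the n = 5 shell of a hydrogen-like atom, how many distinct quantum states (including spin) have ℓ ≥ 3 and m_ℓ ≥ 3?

Orbitals with ℓ ≥ 3 and m_ℓ ≥ 3, by ℓ: ℓ=3 → 1; ℓ=4 → 2.
Orbitals: 1 + 2 = 3. Each orbital carries two spin states, so 3 × 2 = 6 states.

6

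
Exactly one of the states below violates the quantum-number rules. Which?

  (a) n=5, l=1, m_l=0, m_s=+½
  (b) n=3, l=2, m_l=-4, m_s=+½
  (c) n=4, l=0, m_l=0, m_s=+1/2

(b)

(b) has |m_l| = 4 > l = 2, violating −l ≤ m_l ≤ l.
The remaining sets (a), (c) satisfy all four rules.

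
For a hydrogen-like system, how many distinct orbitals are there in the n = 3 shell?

9

The n = 3 shell contains n² = 3² = 9 orbitals.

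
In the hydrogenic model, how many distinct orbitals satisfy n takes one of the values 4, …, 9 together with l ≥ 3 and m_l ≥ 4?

For each n in the range, tally the orbitals obeying l ≥ 3 and m_l ≥ 4:
n=5 → 1; n=6 → 3; n=7 → 6; n=8 → 10; n=9 → 15.
Total orbitals: 1 + 3 + 6 + 10 + 15 = 35.

35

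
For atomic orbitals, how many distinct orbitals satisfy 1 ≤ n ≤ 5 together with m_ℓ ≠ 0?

40

Treat each shell separately and count matching orbitals:
n=2 → 2; n=3 → 6; n=4 → 12; n=5 → 20.
Total orbitals: 2 + 6 + 12 + 20 = 40.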